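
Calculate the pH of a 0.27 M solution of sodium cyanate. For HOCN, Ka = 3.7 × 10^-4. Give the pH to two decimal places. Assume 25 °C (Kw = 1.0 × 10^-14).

OCN- is the conjugate base of the weak acid HOCN.
Kb = Kw/Ka = 1.0×10^-14 / 3.7 × 10^-4 = 2.70 × 10^-11
Let x = [OH-] at equilibrium. Kb = x²/(0.27 − x).
Neglecting x in the denominator: x = √(2.70 × 10^-11 × 0.27) = 2.70 × 10^-6 M
Check: 0.001% ionized — well under 5%, approximation valid.
pOH = 5.57, so pH = 14.00 − pOH = 8.43

pH = 8.43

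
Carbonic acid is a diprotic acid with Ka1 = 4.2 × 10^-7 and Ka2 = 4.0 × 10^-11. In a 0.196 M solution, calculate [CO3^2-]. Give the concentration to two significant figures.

4.0 × 10^-11 M

First ionization gives [H+] ≈ [HCO3-] = 2.87 × 10^-4 M.
Second step: Ka2 = [H+][CO3^2-]/[HCO3-] ≈ [CO3^2-] (since [H+] ≈ [HCO3-]).
So [CO3^2-] ≈ Ka2.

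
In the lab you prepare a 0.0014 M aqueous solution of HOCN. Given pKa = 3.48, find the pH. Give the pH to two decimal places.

HOCN ⇌ OCN- + H+
Ka = 10^(−3.48) = 3.31 × 10^-4
Let x = [H+] at equilibrium. Ka = x²/(0.0014 − x).
Here C₀/Ka ≈ 4.23, so the small-x approximation fails. Use the quadratic:
x = (−Ka + √(Ka² + 4·Ka·C₀))/2 = 5.35 × 10^-4 M
pH = −log[H+] = −log(5.35 × 10^-4) = 3.27

pH = 3.27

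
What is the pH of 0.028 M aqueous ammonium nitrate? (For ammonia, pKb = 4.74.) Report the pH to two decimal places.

pH = 5.41

NH4+ is the conjugate acid of the weak base NH3.
Kb = 10^(−4.74) = 1.82 × 10^-5
Ka = Kw/Kb = 1.0×10^-14 / 1.82 × 10^-5 = 5.49 × 10^-10
Let x = [H+] at equilibrium. Ka = x²/(0.028 − x).
Since Ka ≪ C₀, x ≈ √(Ka·C₀) = 3.92 × 10^-6 M.
(x/C₀ = 0.014% < 5%, so the approximation holds.)
pH = −log(3.92 × 10^-6) = 5.41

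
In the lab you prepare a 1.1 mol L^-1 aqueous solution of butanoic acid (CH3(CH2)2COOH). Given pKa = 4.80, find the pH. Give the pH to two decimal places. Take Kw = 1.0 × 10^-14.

CH3(CH2)2COOH ⇌ CH3(CH2)2COO- + H+
Ka = 10^(−4.80) = 1.58 × 10^-5
Ka = x²/(1.1 − x) = 1.58 × 10^-5
Since Ka ≪ C₀, x ≈ √(Ka·C₀) = 4.17 × 10^-3 M.
pH = −log(4.17 × 10^-3) = 2.38

pH = 2.38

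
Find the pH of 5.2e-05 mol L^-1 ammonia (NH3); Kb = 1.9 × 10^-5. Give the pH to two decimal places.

NH3 + H2O ⇌ NH4+ + OH-
Let x = [OH-] at equilibrium. Kb = x²/(5.2e-05 − x).
The 5% rule fails; solving x² + Kb·x − Kb·C₀ = 0 exactly:
x = (−Kb + √(Kb² + 4·Kb·C₀))/2 = 2.33 × 10^-5 M
pOH = 4.63, so pH = 14.00 − pOH = 9.37

pH = 9.37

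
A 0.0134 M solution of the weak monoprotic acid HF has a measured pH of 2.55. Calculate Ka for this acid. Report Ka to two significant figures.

Ka = 7.5 × 10^-4

[H+] = 10^(-2.55) = 2.82 × 10^-3 M
At equilibrium [HA] = 0.0134 − 2.82 × 10^-3 = 1.06 × 10^-2 M
Ka = [H+][A-]/[HA] = (2.82 × 10^-3)² / 1.06 × 10^-2 = 7.5 × 10^-4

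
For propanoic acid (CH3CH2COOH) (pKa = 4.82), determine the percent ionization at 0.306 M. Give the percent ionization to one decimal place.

0.7%

CH3CH2COOH ⇌ CH3CH2COO- + H+; let x = [H+] at equilibrium.
Ka = 10^(−4.82) = 1.51 × 10^-5
x ≈ √(Ka·C₀) = √(1.51 × 10^-5 × 0.306) = 2.15 × 10^-3 M
Fraction ionized = 2.15 × 10^-3 / 0.306 = 0.0070 → 0.7%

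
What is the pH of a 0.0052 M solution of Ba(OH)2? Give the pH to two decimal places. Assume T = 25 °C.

Ba(OH)2 is a strong base (each formula unit releases 2 OH-); [OH-] = 0.0104 M.
pOH = -log(0.0104) = 1.98
pH = 14.00 - 1.98 = 12.02

pH = 12.02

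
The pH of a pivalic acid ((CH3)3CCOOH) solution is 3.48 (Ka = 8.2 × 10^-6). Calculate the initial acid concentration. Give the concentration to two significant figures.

C₀ = 1.4 × 10^-2 M

[H+] = 10^(-3.48) = 3.31 × 10^-4 M = x
Ka = x²/(C₀ − x) ⇒ C₀ = x + x²/Ka
C₀ = 3.31 × 10^-4 + (3.31 × 10^-4)²/(8.2 × 10^-6) = 1.37 × 10^-2 M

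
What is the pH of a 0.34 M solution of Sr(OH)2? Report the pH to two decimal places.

pH = 13.83

Sr(OH)2 is a strong base (each formula unit releases 2 OH-); [OH-] = 0.68 M.
pOH = -log(0.68) = 0.17
pH = 14.00 - 0.17 = 13.83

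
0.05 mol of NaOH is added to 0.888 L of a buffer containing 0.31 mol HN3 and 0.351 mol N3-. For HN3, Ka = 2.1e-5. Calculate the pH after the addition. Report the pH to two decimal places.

pH = 4.87

OH- converts HN3 to N3-: HN3 → 0.26 mol, N3- → 0.401 mol.
pKa = −log(2.1 × 10^-5) = 4.678
pH = pKa + log(n_N3-/n_HN3) = 4.678 + log(0.401/0.26) = 4.678 + (+0.188)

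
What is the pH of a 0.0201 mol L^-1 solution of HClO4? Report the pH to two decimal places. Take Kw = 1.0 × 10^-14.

pH = 1.70

HClO4 is a strong acid and dissociates completely, so [H+] = 0.0201 M.
pH = -log(0.0201) = 1.70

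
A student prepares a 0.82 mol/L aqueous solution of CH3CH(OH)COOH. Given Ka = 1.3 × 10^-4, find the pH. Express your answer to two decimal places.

pH = 1.99

CH3CH(OH)COOH ⇌ CH3CH(OH)COO- + H+
From the ICE table, Ka = [H+]²/(0.82 − [H+]) = 1.3 × 10^-4.
Since Ka ≪ C₀, [H+] ≈ √(Ka·C₀) = 1.03 × 10^-2 M.
([H+]/C₀ = 1.3% < 5%, so the approximation holds.)
pH = −log(1.03 × 10^-2) = 1.99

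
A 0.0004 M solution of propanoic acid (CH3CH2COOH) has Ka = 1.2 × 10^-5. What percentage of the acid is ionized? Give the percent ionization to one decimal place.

15.9%

CH3CH2COOH ⇌ CH3CH2COO- + H+; let x = [H+] at equilibrium.
Ka = x²/(C₀ − x); solving the quadratic gives x = 6.35 × 10^-5 M.
% ionization = x/C₀ × 100% = 6.35 × 10^-5/0.0004 × 100% = 15.9%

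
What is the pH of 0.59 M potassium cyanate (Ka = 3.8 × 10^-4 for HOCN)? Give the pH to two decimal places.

OCN- is the conjugate base of the weak acid HOCN.
Kb = Kw/Ka = 1.0×10^-14 / 3.8 × 10^-4 = 2.63 × 10^-11
Kb = x²/(0.59 − x) = 2.63 × 10^-11
Assume x ≪ 0.59: x ≈ √(2.63 × 10^-11 × 0.59) = 3.94 × 10^-6 M
pOH = −log(3.94 × 10^-6) = 5.40; pH = 14.00 − 5.40 = 8.60

pH = 8.60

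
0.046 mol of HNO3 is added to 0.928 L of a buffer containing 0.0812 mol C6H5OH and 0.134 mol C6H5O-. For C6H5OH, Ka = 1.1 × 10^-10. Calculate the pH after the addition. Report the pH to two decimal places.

Added H+ converts C6H5O- to C6H5OH: C6H5OH → 0.127 mol, C6H5O- → 0.088 mol.
pKa = −log(1.1 × 10^-10) = 9.959
pH = pKa + log([A⁻]/[HA]) = 9.959 + log(0.088/0.127) = 9.959 -0.159

pH = 9.80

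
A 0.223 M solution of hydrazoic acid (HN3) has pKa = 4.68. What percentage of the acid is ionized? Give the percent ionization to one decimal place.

HN3 ⇌ N3- + H+; let x = [H+] at equilibrium.
Ka = 10^(−4.68) = 2.09 × 10^-5
x ≈ √(Ka·C₀) = √(2.09 × 10^-5 × 0.223) = 2.16 × 10^-3 M
Fraction ionized = 2.16 × 10^-3 / 0.223 = 0.0097 → 1.0%

1.0%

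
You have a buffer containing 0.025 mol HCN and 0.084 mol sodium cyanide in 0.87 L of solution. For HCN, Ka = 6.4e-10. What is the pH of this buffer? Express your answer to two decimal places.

pKa = −log(6.4 × 10^-10) = 9.194
pH = pKa + log([A⁻]/[HA]) = 9.194 + log(0.084/0.025)
pH = 9.194 + (+0.526) = 9.72

pH = 9.72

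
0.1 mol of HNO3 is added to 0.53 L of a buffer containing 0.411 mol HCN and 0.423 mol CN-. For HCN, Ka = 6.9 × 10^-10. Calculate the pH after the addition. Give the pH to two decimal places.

Added H+ converts CN- to HCN: HCN → 0.511 mol, CN- → 0.323 mol.
pKa = −log(6.9 × 10^-10) = 9.161
pH = pKa + log(n_CN-/n_HCN) = 9.161 + log(0.323/0.511) = 9.161 + (-0.199)

pH = 8.96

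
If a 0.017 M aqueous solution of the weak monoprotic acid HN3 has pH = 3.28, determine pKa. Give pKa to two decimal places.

[H+] = 10^(-3.28) = 5.25 × 10^-4 M
At equilibrium [HA] = 0.017 − 5.25 × 10^-4 = 1.65 × 10^-2 M
Ka = [H+][A-]/[HA] = (5.25 × 10^-4)² / 1.65 × 10^-2 = 1.67 × 10^-5
pKa = -log(1.67 × 10^-5) = 4.78

pKa = 4.78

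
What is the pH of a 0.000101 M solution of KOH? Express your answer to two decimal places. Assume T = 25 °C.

KOH is a strong base; [OH-] = 0.000101 M.
pOH = -log(0.000101) = 4.00
pH = 14.00 - 4.00 = 10.00

pH = 10.00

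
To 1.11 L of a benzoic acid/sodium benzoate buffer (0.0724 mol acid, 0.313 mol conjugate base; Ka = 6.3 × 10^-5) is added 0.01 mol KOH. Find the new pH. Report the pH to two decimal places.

pH = 4.91

OH- converts C6H5COOH to C6H5COO-: C6H5COOH → 0.0624 mol, C6H5COO- → 0.323 mol.
pKa = −log(6.3 × 10^-5) = 4.201
pH = pKa + log(n_C6H5COO-/n_C6H5COOH) = 4.201 + log(0.323/0.0624) = 4.201 + (+0.714)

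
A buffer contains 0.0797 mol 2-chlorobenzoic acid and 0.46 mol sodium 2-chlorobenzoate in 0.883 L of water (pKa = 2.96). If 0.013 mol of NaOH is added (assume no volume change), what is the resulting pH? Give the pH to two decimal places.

After neutralization: n(ClC6H4COOH) = 0.0667 mol, n(ClC6H4COO-) = 0.473 mol.
pH = pKa + log([A⁻]/[HA]) = 2.96 + log(0.473/0.0667) = 2.96 +0.851

pH = 3.81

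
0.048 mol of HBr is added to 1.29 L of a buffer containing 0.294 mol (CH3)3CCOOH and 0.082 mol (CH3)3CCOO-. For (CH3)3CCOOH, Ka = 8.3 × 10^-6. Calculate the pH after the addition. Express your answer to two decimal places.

Added H+ converts (CH3)3CCOO- to (CH3)3CCOOH: (CH3)3CCOOH → 0.342 mol, (CH3)3CCOO- → 0.034 mol.
pKa = −log(8.3 × 10^-6) = 5.081
pH = pKa + log(n_(CH3)3CCOO-/n_(CH3)3CCOOH) = 5.081 + log(0.034/0.342) = 5.081 + (-1.003)

pH = 4.08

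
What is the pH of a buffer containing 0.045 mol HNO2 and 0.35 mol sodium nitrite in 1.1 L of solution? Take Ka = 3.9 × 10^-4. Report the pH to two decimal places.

pKa = −log(3.9 × 10^-4) = 3.409
pH = pKa + log([A⁻]/[HA]) = 3.409 + log(0.35/0.045)
pH = 3.409 + (+0.891) = 4.30

pH = 4.30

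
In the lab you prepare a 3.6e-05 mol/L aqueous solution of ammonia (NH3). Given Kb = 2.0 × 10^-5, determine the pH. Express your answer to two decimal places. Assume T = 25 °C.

pH = 9.27

NH3 + H2O ⇌ NH4+ + OH-
From the ICE table, Kb = [OH-]²/(3.6e-05 − [OH-]) = 2.0 × 10^-5.
The 5% rule fails; solving [OH-]² + Kb·[OH-] − Kb·C₀ = 0 exactly:
[OH-] = (−Kb + √(Kb² + 4·Kb·C₀))/2 = 1.86 × 10^-5 M
pOH = −log(1.86 × 10^-5) = 4.73; pH = 14.00 − 4.73 = 9.27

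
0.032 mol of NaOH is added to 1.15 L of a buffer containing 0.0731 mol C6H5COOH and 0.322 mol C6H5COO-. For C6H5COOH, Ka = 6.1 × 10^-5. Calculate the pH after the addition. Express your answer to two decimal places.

After neutralization: n(C6H5COOH) = 0.0411 mol, n(C6H5COO-) = 0.354 mol.
pKa = −log(6.1 × 10^-5) = 4.215
Henderson–Hasselbalch with mole ratio 0.354/0.0411: pH = 4.215 + (+0.935)

pH = 5.15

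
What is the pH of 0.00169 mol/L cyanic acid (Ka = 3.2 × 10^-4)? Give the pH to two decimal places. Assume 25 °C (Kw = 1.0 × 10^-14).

pH = 3.23

HOCN ⇌ OCN- + H+
Ka = x²/(0.00169 − x) = 3.2 × 10^-4
Here C₀/Ka ≈ 5.28, so the small-x approximation fails. Use the quadratic:
x = [−0.00032 + √(0.00032² + 2.16e-06)]/2 = 5.93 × 10^-4 M
pH = −log(5.93 × 10^-4) = 3.23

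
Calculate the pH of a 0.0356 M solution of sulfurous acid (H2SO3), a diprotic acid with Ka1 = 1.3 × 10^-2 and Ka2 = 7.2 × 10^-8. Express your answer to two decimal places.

Ka1 ≫ Ka2, so treat the first dissociation as the only significant source of H+.
Ka1 = x²/(0.0356 − x) = 1.3 × 10^-2
Solving the quadratic: x = (−Ka1 + √(Ka1² + 4·Ka1·C₀))/2 = 1.60 × 10^-2 M
pH = −log(1.60 × 10^-2) = 1.80

pH = 1.80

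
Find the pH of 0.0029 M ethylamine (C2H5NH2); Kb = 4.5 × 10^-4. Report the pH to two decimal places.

pH = 10.97

C2H5NH2 + H2O ⇌ C2H5NH3+ + OH-
Kb = [OH-]²/(0.0029 − [OH-]) = 4.5 × 10^-4
The 5% rule fails; solving [OH-]² + Kb·[OH-] − Kb·C₀ = 0 exactly:
[OH-] = (−Kb + √(Kb² + 4·Kb·C₀))/2 = 9.39 × 10^-4 M
pOH = −log(9.39 × 10^-4) = 3.03; pH = 14.00 − 3.03 = 10.97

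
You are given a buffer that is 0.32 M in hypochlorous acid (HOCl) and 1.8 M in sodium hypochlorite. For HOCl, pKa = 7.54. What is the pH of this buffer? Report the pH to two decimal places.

pH = pKa + log([A⁻]/[HA]) = 7.54 + log(1.8/0.32)
pH = 7.54 + (+0.750) = 8.29

pH = 8.29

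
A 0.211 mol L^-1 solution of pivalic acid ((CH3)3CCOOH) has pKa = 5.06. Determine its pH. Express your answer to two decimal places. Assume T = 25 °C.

(CH3)3CCOOH ⇌ (CH3)3CCOO- + H+
Ka = 10^(−5.06) = 8.71 × 10^-6
From the ICE table, Ka = [H+]²/(0.211 − [H+]) = 8.71 × 10^-6.
Since Ka ≪ C₀, [H+] ≈ √(Ka·C₀) = 1.36 × 10^-3 M.
([H+]/C₀ = 0.64% < 5%, so the approximation holds.)
pH = −log[H+] = −log(1.36 × 10^-3) = 2.87

pH = 2.87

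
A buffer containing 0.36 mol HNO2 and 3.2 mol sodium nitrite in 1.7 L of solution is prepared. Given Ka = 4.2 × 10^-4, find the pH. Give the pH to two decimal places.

pKa = −log(4.2 × 10^-4) = 3.377
Using pH = pKa + log([base]/[acid]) with [base]/[acid] = 3.2/0.36:
pH = 3.377 + (+0.949) = 4.33

pH = 4.33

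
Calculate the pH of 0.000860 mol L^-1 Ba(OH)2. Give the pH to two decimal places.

Ba(OH)2 is a strong base (each formula unit releases 2 OH-); [OH-] = 0.00172 M.
pOH = -log(0.00172) = 2.76
pH = 14.00 - 2.76 = 11.24

pH = 11.24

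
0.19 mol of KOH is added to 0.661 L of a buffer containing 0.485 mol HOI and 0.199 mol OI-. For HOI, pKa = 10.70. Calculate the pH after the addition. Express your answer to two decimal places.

OH- converts HOI to OI-: HOI → 0.295 mol, OI- → 0.389 mol.
pH = pKa + log(n_OI-/n_HOI) = 10.70 + log(0.389/0.295) = 10.70 + (+0.120)

pH = 10.82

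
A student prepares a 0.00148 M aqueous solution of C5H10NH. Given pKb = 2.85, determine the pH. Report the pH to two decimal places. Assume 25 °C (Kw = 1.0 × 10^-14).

pH = 10.96

C5H10NH + H2O ⇌ C5H10NH2+ + OH-
Kb = 10^(−2.85) = 1.41 × 10^-3
Kb = [OH-]²/(0.00148 − [OH-]) = 1.41 × 10^-3
Here C₀/Kb ≈ 1.05, so the small-[OH-] approximation fails. Use the quadratic:
[OH-] = [−0.00141 + √(0.00141² + 8.35e-06)]/2 = 9.02 × 10^-4 M
pOH = 3.04, so pH = 14.00 − pOH = 10.96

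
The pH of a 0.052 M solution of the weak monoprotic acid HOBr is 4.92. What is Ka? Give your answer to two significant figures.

[H+] = 10^(-4.92) = 1.20 × 10^-5 M
At equilibrium [HA] = 0.052 − 1.20 × 10^-5 = 5.20 × 10^-2 M
Ka = [H+][A-]/[HA] = (1.20 × 10^-5)² / 5.20 × 10^-2 = 2.8 × 10^-9

Ka = 2.8 × 10^-9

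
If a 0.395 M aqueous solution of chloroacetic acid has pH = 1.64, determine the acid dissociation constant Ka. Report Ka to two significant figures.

Ka = 1.4 × 10^-3

[H+] = 10^(-1.64) = 2.29 × 10^-2 M
At equilibrium [HA] = 0.395 − 2.29 × 10^-2 = 3.72 × 10^-1 M
Ka = [H+][A-]/[HA] = (2.29 × 10^-2)² / 3.72 × 10^-1 = 1.4 × 10^-3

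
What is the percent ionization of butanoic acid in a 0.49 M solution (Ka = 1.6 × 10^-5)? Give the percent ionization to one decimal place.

CH3(CH2)2COOH ⇌ CH3(CH2)2COO- + H+; let x = [H+] at equilibrium.
x ≈ √(Ka·C₀) = √(1.6 × 10^-5 × 0.49) = 2.80 × 10^-3 M
Fraction ionized = 2.80 × 10^-3 / 0.49 = 0.0057 → 0.6%

0.6%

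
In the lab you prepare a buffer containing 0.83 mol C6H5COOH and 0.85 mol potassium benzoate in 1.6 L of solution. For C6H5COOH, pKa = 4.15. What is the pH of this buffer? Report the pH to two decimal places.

pH = 4.16

Using pH = pKa + log([base]/[acid]) with [base]/[acid] = 0.85/0.83:
pH = 4.15 + (+0.010) = 4.16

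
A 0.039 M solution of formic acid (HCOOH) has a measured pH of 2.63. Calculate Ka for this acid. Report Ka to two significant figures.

Ka = 1.5 × 10^-4

[H+] = 10^(-2.63) = 2.34 × 10^-3 M
At equilibrium [HA] = 0.039 − 2.34 × 10^-3 = 3.67 × 10^-2 M
Ka = [H+][A-]/[HA] = (2.34 × 10^-3)² / 3.67 × 10^-2 = 1.5 × 10^-4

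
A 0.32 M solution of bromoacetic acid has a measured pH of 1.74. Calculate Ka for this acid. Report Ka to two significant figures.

Ka = 1.1 × 10^-3

[H+] = 10^(-1.74) = 1.82 × 10^-2 M
At equilibrium [HA] = 0.32 − 1.82 × 10^-2 = 3.02 × 10^-1 M
Ka = [H+][A-]/[HA] = (1.82 × 10^-2)² / 3.02 × 10^-1 = 1.1 × 10^-3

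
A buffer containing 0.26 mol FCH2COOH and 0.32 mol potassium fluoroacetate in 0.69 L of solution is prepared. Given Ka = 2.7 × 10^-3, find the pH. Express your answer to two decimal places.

pKa = −log(2.7 × 10^-3) = 2.569
Henderson–Hasselbalch: pH = pKa + log([FCH2COO-]/[FCH2COOH]) = 2.569 + log(0.32/0.26)
pH = 2.569 + (+0.090) = 2.66

pH = 2.66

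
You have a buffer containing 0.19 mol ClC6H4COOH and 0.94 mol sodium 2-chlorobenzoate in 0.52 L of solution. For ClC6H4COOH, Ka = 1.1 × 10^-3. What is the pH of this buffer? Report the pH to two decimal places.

pH = 3.65

pKa = −log(1.1 × 10^-3) = 2.959
Using pH = pKa + log([base]/[acid]) with [base]/[acid] = 0.94/0.19:
pH = 2.959 + (+0.694) = 3.65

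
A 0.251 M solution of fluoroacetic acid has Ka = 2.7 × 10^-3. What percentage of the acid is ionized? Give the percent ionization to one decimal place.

FCH2COOH ⇌ FCH2COO- + H+; let x = [H+] at equilibrium.
Ka = x²/(C₀ − x); solving the quadratic gives x = 2.47 × 10^-2 M.
% ionization = x/C₀ × 100% = 2.47 × 10^-2/0.251 × 100% = 9.8%

9.8%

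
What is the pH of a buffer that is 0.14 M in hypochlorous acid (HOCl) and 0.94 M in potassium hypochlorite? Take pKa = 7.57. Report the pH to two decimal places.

pH = 8.40

pH = pKa + log([A⁻]/[HA]) = 7.57 + log(0.94/0.14)
pH = 7.57 + (+0.827) = 8.40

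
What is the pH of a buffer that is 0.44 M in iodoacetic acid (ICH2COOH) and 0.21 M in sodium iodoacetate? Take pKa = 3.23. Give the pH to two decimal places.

pH = 2.91

pH = pKa + log([A⁻]/[HA]) = 3.23 + log(0.21/0.44)
pH = 3.23 + (-0.321) = 2.91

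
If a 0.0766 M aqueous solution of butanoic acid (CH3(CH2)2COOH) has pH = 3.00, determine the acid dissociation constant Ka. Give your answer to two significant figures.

Ka = 1.3 × 10^-5

[H+] = 10^(-3.00) = 1.00 × 10^-3 M
At equilibrium [HA] = 0.0766 − 1.00 × 10^-3 = 7.56 × 10^-2 M
Ka = [H+][A-]/[HA] = (1.00 × 10^-3)² / 7.56 × 10^-2 = 1.3 × 10^-5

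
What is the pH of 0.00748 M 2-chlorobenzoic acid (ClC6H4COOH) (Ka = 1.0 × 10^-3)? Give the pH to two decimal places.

pH = 2.64

ClC6H4COOH ⇌ ClC6H4COO- + H+
Ka = x²/(0.00748 − x) = 1.0 × 10^-3
x is not negligible relative to C₀; solve x² + 0.001·x − 7.48e-06 = 0.
x = (−Ka + √(Ka² + 4·Ka·C₀))/2 = 2.28 × 10^-3 M
pH = −log(2.28 × 10^-3) = 2.64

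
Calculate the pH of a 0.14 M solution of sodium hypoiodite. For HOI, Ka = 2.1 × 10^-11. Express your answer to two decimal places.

OI- is the conjugate base of the weak acid HOI.
Kb = Kw/Ka = 1.0×10^-14 / 2.1 × 10^-11 = 4.76 × 10^-4
From the ICE table, Kb = x²/(0.14 − x) = 4.76 × 10^-4.
x is not negligible relative to C₀; solve x² + 0.000476·x − 6.66e-05 = 0.
x = (−Kb + √(Kb² + 4·Kb·C₀))/2 = 7.93 × 10^-3 M
pOH = −log(7.93 × 10^-3) = 2.10; pH = 14.00 − 2.10 = 11.90

pH = 11.90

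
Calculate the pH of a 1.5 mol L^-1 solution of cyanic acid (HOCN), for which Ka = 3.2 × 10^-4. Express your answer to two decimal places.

HOCN ⇌ OCN- + H+
Let x = [H+] at equilibrium. Ka = x²/(1.5 − x).
Neglecting x in the denominator: x = √(3.2 × 10^-4 × 1.5) = 2.19 × 10^-2 M
pH = −log[H+] = −log(2.19 × 10^-2) = 1.66

pH = 1.66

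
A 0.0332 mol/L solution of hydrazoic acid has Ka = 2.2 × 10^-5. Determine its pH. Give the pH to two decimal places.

HN3 ⇌ N3- + H+
From the ICE table, Ka = x²/(0.0332 − x) = 2.2 × 10^-5.
Since Ka ≪ C₀, x ≈ √(Ka·C₀) = 8.55 × 10^-4 M.
Check: 2.6% ionized — well under 5%, approximation valid.
pH = −log(8.55 × 10^-4) = 3.07

pH = 3.07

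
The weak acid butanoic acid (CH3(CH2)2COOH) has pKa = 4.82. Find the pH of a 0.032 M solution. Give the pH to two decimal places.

CH3(CH2)2COOH ⇌ CH3(CH2)2COO- + H+
Ka = 10^(−4.82) = 1.51 × 10^-5
From the ICE table, Ka = x²/(0.032 − x) = 1.51 × 10^-5.
Neglecting x in the denominator: x = √(1.51 × 10^-5 × 0.032) = 6.95 × 10^-4 M
Check: 2.2% ionized — well under 5%, approximation valid.
pH = −log(6.95 × 10^-4) = 3.16

pH = 3.16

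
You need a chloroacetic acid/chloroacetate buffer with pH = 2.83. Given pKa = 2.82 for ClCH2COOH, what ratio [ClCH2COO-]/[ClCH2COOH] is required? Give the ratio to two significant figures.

ratio = 1.0

pH = pKa + log(r) ⇒ log(r) = 2.83 − 2.82 = +0.01
r = [ClCH2COO-]/[ClCH2COOH] = 10^(+0.01) = 1.02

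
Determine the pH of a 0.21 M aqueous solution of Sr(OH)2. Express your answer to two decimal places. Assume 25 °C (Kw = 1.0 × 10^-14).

Sr(OH)2 is a strong base (each formula unit releases 2 OH-); [OH-] = 0.42 M.
pOH = -log(0.42) = 0.38
pH = 14.00 - 0.38 = 13.62

pH = 13.62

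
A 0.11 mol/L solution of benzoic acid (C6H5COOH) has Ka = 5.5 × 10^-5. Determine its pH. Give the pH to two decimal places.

pH = 2.61

C6H5COOH ⇌ C6H5COO- + H+
From the ICE table, Ka = [H+]²/(0.11 − [H+]) = 5.5 × 10^-5.
Since Ka ≪ C₀, [H+] ≈ √(Ka·C₀) = 2.46 × 10^-3 M.
([H+]/C₀ = 2.2% < 5%, so the approximation holds.)
pH = −log[H+] = −log(2.46 × 10^-3) = 2.61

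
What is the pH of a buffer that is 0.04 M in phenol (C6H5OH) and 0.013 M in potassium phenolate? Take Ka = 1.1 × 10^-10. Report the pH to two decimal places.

pKa = −log(1.1 × 10^-10) = 9.959
pH = pKa + log([A⁻]/[HA]) = 9.959 + log(0.013/0.04)
pH = 9.959 + (-0.488) = 9.47

pH = 9.47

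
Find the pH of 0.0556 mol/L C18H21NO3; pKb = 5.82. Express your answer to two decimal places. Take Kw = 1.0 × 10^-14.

C18H21NO3 + H2O ⇌ C18H22NO3+ + OH-
Kb = 10^(−5.82) = 1.51 × 10^-6
Kb = [OH-]²/(0.0556 − [OH-]) = 1.51 × 10^-6
Since Kb ≪ C₀, [OH-] ≈ √(Kb·C₀) = 2.90 × 10^-4 M.
pOH = 3.54, so pH = 14.00 − pOH = 10.46

pH = 10.46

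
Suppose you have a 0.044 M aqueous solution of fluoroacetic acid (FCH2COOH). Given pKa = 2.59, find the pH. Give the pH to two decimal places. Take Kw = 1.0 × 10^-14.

FCH2COOH ⇌ FCH2COO- + H+
Ka = 10^(−2.59) = 2.57 × 10^-3
Ka = [H+]²/(0.044 − [H+]) = 2.57 × 10^-3
The 5% rule fails; solving [H+]² + Ka·[H+] − Ka·C₀ = 0 exactly:
[H+] = (−Ka + √(Ka² + 4·Ka·C₀))/2 = 9.43 × 10^-3 M
pH = −log[H+] = −log(9.43 × 10^-3) = 2.03

pH = 2.03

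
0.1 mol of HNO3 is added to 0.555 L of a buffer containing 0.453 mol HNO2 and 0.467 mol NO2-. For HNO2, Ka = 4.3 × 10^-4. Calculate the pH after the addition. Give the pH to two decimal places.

pH = 3.19

Added H+ converts NO2- to HNO2: HNO2 → 0.553 mol, NO2- → 0.367 mol.
pKa = −log(4.3 × 10^-4) = 3.367
pH = pKa + log([A⁻]/[HA]) = 3.367 + log(0.367/0.553) = 3.367 -0.178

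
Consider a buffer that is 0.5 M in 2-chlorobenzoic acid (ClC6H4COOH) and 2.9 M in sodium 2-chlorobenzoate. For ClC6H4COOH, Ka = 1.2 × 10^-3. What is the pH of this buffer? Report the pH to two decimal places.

pH = 3.68

pKa = −log(1.2 × 10^-3) = 2.921
Henderson–Hasselbalch: pH = pKa + log([ClC6H4COO-]/[ClC6H4COOH]) = 2.921 + log(2.9/0.5)
pH = 2.921 + (+0.763) = 3.68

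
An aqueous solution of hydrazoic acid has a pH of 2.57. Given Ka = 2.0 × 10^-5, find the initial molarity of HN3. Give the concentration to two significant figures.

[H+] = 10^(-2.57) = 2.69 × 10^-3 M = x
Ka = x²/(C₀ − x) ⇒ C₀ = x + x²/Ka
C₀ = 2.69 × 10^-3 + (2.69 × 10^-3)²/(2.0 × 10^-5) = 3.64 × 10^-1 M

C₀ = 3.6 × 10^-1 M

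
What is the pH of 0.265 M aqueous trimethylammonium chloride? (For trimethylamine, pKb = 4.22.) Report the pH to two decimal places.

(CH3)3NH+ is the conjugate acid of the weak base (CH3)3N.
Kb = 10^(−4.22) = 6.03 × 10^-5
Ka = Kw/Kb = 1.0×10^-14 / 6.03 × 10^-5 = 1.66 × 10^-10
From the ICE table, Ka = x²/(0.265 − x) = 1.66 × 10^-10.
Assume x ≪ 0.265: x ≈ √(1.66 × 10^-10 × 0.265) = 6.63 × 10^-6 M
pH = −log[H+] = −log(6.63 × 10^-6) = 5.18

pH = 5.18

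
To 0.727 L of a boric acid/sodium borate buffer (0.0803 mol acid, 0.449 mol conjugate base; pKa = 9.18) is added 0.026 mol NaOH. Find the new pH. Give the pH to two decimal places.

OH- converts B(OH)3 to B(OH)4-: B(OH)3 → 0.0543 mol, B(OH)4- → 0.475 mol.
Henderson–Hasselbalch with mole ratio 0.475/0.0543: pH = 9.18 + (+0.942)

pH = 10.12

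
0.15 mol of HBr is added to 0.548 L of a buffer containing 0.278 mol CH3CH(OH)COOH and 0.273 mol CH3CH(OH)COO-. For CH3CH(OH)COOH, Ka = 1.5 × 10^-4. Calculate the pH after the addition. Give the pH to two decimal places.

pH = 3.28

After neutralization: n(CH3CH(OH)COOH) = 0.428 mol, n(CH3CH(OH)COO-) = 0.123 mol.
pKa = −log(1.5 × 10^-4) = 3.824
Henderson–Hasselbalch with mole ratio 0.123/0.428: pH = 3.824 + (-0.542)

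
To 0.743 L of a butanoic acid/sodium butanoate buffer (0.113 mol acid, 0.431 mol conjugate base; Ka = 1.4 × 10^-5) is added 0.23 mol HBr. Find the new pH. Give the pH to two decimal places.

After neutralization: n(CH3(CH2)2COOH) = 0.343 mol, n(CH3(CH2)2COO-) = 0.201 mol.
pKa = −log(1.4 × 10^-5) = 4.854
pH = pKa + log([A⁻]/[HA]) = 4.854 + log(0.201/0.343) = 4.854 -0.232

pH = 4.62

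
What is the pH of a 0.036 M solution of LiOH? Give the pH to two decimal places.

pH = 12.56

LiOH is a strong base; [OH-] = 0.036 M.
pOH = -log(0.036) = 1.44
pH = 14.00 - 1.44 = 12.56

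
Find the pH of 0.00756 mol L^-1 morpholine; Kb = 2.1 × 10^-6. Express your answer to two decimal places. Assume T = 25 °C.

pH = 10.10

C4H8ONH + H2O ⇌ C4H8ONH2+ + OH-
From the ICE table, Kb = x²/(0.00756 − x) = 2.1 × 10^-6.
Assume x ≪ 0.00756: x ≈ √(2.1 × 10^-6 × 0.00756) = 1.26 × 10^-4 M
(x/C₀ = 1.7% < 5%, so the approximation holds.)
pOH = 3.90, so pH = 14.00 − pOH = 10.10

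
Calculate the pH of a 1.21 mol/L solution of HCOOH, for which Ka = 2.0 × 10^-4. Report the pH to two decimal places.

pH = 1.81

HCOOH ⇌ HCOO- + H+
From the ICE table, Ka = x²/(1.21 − x) = 2.0 × 10^-4.
Neglecting x in the denominator: x = √(2.0 × 10^-4 × 1.21) = 1.56 × 10^-2 M
(x/C₀ = 1.3% < 5%, so the approximation holds.)
pH = −log[H+] = −log(1.56 × 10^-2) = 1.81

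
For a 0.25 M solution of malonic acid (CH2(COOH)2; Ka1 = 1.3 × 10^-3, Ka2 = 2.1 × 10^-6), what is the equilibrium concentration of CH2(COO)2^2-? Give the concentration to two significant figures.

First ionization gives [H+] ≈ [CH2(COOH)COO-] = 1.74 × 10^-2 M.
Second step: Ka2 = [H+][CH2(COO)2^2-]/[CH2(COOH)COO-] ≈ [CH2(COO)2^2-] (since [H+] ≈ [CH2(COOH)COO-]).
So [CH2(COO)2^2-] ≈ Ka2.

2.1 × 10^-6 M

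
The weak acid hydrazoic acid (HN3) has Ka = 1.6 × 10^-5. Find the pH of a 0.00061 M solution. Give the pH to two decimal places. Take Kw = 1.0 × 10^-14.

pH = 4.04

HN3 ⇌ N3- + H+
Let x = [H+] at equilibrium. Ka = x²/(0.00061 − x).
x is not negligible relative to C₀; solve x² + 1.6e-05·x − 9.76e-09 = 0.
x = [−1.6e-05 + √(1.6e-05² + 3.9e-08)]/2 = 9.11 × 10^-5 M
pH = −log[H+] = −log(9.11 × 10^-5) = 4.04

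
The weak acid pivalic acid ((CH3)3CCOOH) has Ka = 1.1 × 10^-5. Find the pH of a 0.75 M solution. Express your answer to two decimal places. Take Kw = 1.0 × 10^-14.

(CH3)3CCOOH ⇌ (CH3)3CCOO- + H+
From the ICE table, Ka = x²/(0.75 − x) = 1.1 × 10^-5.
Assume x ≪ 0.75: x ≈ √(1.1 × 10^-5 × 0.75) = 2.87 × 10^-3 M
pH = −log[H+] = −log(2.87 × 10^-3) = 2.54

pH = 2.54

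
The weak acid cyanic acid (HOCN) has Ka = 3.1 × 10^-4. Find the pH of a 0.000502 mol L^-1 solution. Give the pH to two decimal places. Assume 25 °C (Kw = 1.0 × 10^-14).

HOCN ⇌ OCN- + H+
From the ICE table, Ka = [H+]²/(0.000502 − [H+]) = 3.1 × 10^-4.
Here C₀/Ka ≈ 1.62, so the small-[H+] approximation fails. Use the quadratic:
[H+] = (−Ka + √(Ka² + 4·Ka·C₀))/2 = 2.69 × 10^-4 M
pH = −log[H+] = −log(2.69 × 10^-4) = 3.57

pH = 3.57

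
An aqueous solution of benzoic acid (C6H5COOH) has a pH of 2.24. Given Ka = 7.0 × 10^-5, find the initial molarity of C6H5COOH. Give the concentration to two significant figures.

[H+] = 10^(-2.24) = 5.75 × 10^-3 M = x
Ka = x²/(C₀ − x) ⇒ C₀ = x + x²/Ka
C₀ = 5.75 × 10^-3 + (5.75 × 10^-3)²/(7.0 × 10^-5) = 4.78 × 10^-1 M

C₀ = 4.8 × 10^-1 M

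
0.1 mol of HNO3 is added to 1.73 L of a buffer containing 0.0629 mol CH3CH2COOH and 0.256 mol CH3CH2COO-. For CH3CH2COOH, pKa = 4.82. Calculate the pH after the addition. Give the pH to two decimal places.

Added H+ converts CH3CH2COO- to CH3CH2COOH: CH3CH2COOH → 0.163 mol, CH3CH2COO- → 0.156 mol.
pH = pKa + log([A⁻]/[HA]) = 4.82 + log(0.156/0.163) = 4.82 -0.019

pH = 4.80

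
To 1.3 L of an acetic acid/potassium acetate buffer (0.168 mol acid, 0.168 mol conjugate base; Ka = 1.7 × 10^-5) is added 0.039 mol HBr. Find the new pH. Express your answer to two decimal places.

Added H+ converts CH3COO- to CH3COOH: CH3COOH → 0.207 mol, CH3COO- → 0.129 mol.
pKa = −log(1.7 × 10^-5) = 4.770
Henderson–Hasselbalch with mole ratio 0.129/0.207: pH = 4.770 + (-0.205)

pH = 4.56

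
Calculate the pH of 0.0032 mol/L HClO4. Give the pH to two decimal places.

HClO4 is a strong acid and dissociates completely, so [H+] = 0.0032 M.
pH = -log(0.0032) = 2.49

pH = 2.49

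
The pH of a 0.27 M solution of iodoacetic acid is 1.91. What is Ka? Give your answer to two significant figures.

Ka = 5.9 × 10^-4

[H+] = 10^(-1.91) = 1.23 × 10^-2 M
At equilibrium [HA] = 0.27 − 1.23 × 10^-2 = 2.58 × 10^-1 M
Ka = [H+][A-]/[HA] = (1.23 × 10^-2)² / 2.58 × 10^-1 = 5.9 × 10^-4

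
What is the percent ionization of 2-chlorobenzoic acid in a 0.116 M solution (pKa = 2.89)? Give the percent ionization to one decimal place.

10.0%

ClC6H4COOH ⇌ ClC6H4COO- + H+; let x = [H+] at equilibrium.
Ka = 10^(−2.89) = 1.29 × 10^-3
Ka = x²/(C₀ − x); solving the quadratic gives x = 1.16 × 10^-2 M.
Fraction ionized = 1.16 × 10^-2 / 0.116 = 0.1000 → 10.0%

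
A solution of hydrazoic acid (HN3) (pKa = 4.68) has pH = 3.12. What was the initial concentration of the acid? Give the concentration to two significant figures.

[H+] = 10^(-3.12) = 7.59 × 10^-4 M = x
Ka = 10^(−4.68) = 2.09 × 10^-5
Ka = x²/(C₀ − x) ⇒ C₀ = x + x²/Ka
C₀ = 7.59 × 10^-4 + (7.59 × 10^-4)²/(2.09 × 10^-5) = 2.83 × 10^-2 M

C₀ = 2.8 × 10^-2 M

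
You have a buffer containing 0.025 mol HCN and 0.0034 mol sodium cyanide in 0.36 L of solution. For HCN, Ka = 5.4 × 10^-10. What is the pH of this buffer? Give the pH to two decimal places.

pKa = −log(5.4 × 10^-10) = 9.268
Henderson–Hasselbalch: pH = pKa + log([CN-]/[HCN]) = 9.268 + log(0.0034/0.025)
pH = 9.268 + (-0.866) = 8.40

pH = 8.40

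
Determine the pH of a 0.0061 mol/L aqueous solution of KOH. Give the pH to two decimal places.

KOH is a strong base; [OH-] = 0.0061 M.
pOH = -log(0.0061) = 2.21
pH = 14.00 - 2.21 = 11.79

pH = 11.79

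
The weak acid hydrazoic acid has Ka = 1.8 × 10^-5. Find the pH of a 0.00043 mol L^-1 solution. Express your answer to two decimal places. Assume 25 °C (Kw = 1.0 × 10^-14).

pH = 4.10

HN3 ⇌ N3- + H+
Ka = x²/(0.00043 − x) = 1.8 × 10^-5
The 5% rule fails; solving x² + Ka·x − Ka·C₀ = 0 exactly:
x = [−1.8e-05 + √(1.8e-05² + 3.1e-08)]/2 = 7.94 × 10^-5 M
pH = −log(7.94 × 10^-5) = 4.10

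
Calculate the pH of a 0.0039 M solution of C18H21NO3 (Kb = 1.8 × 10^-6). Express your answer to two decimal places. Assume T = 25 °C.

pH = 9.92

C18H21NO3 + H2O ⇌ C18H22NO3+ + OH-
Kb = x²/(0.0039 − x) = 1.8 × 10^-6
Since Kb ≪ C₀, x ≈ √(Kb·C₀) = 8.38 × 10^-5 M.
(x/C₀ = 2.1% < 5%, so the approximation holds.)
pOH = −log(8.38 × 10^-5) = 4.08; pH = 14.00 − 4.08 = 9.92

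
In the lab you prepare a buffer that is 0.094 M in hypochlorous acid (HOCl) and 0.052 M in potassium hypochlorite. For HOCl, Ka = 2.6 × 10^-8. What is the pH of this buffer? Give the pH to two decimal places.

pH = 7.33

pKa = −log(2.6 × 10^-8) = 7.585
pH = pKa + log([A⁻]/[HA]) = 7.585 + log(0.052/0.094)
pH = 7.585 + (-0.257) = 7.33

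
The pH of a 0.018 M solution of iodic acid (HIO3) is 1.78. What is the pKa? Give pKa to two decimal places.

pKa = 0.71

[H+] = 10^(-1.78) = 1.66 × 10^-2 M
At equilibrium [HA] = 0.018 − 1.66 × 10^-2 = 1.40 × 10^-3 M
Ka = [H+][A-]/[HA] = (1.66 × 10^-2)² / 1.40 × 10^-3 = 1.97 × 10^-1
pKa = -log(1.97 × 10^-1) = 0.71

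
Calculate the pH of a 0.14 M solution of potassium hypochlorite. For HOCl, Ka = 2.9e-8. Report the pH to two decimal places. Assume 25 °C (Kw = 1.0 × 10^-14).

OCl- is the conjugate base of the weak acid HOCl.
Kb = Kw/Ka = 1.0×10^-14 / 2.9 × 10^-8 = 3.45 × 10^-7
Kb = [OH-]²/(0.14 − [OH-]) = 3.45 × 10^-7
Neglecting [OH-] in the denominator: [OH-] = √(3.45 × 10^-7 × 0.14) = 2.20 × 10^-4 M
([OH-]/C₀ = 0.16% < 5%, so the approximation holds.)
pOH = 3.66, so pH = 14.00 − pOH = 10.34

pH = 10.34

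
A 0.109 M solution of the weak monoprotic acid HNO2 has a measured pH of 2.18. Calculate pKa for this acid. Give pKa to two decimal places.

pKa = 3.37

[H+] = 10^(-2.18) = 6.61 × 10^-3 M
At equilibrium [HA] = 0.109 − 6.61 × 10^-3 = 1.02 × 10^-1 M
Ka = [H+][A-]/[HA] = (6.61 × 10^-3)² / 1.02 × 10^-1 = 4.28 × 10^-4
pKa = -log(4.28 × 10^-4) = 3.37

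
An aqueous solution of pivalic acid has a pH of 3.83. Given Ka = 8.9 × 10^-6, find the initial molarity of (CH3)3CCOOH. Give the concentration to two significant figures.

[H+] = 10^(-3.83) = 1.48 × 10^-4 M = x
Ka = x²/(C₀ − x) ⇒ C₀ = x + x²/Ka
C₀ = 1.48 × 10^-4 + (1.48 × 10^-4)²/(8.9 × 10^-6) = 2.61 × 10^-3 M

C₀ = 2.6 × 10^-3 M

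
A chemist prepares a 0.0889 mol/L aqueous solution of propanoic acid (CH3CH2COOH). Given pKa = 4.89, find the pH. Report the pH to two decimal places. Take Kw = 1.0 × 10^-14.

pH = 2.97

CH3CH2COOH ⇌ CH3CH2COO- + H+
Ka = 10^(−4.89) = 1.29 × 10^-5
Ka = [H+]²/(0.0889 − [H+]) = 1.29 × 10^-5
Neglecting [H+] in the denominator: [H+] = √(1.29 × 10^-5 × 0.0889) = 1.07 × 10^-3 M
pH = −log[H+] = −log(1.07 × 10^-3) = 2.97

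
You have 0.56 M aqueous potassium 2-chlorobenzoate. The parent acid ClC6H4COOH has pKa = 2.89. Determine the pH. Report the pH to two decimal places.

pH = 8.32

ClC6H4COO- is the conjugate base of the weak acid ClC6H4COOH.
Ka = 10^(−2.89) = 1.29 × 10^-3
Kb = Kw/Ka = 1.0×10^-14 / 1.29 × 10^-3 = 7.75 × 10^-12
From the ICE table, Kb = x²/(0.56 − x) = 7.75 × 10^-12.
Assume x ≪ 0.56: x ≈ √(7.75 × 10^-12 × 0.56) = 2.08 × 10^-6 M
pOH = 5.68, so pH = 14.00 − pOH = 8.32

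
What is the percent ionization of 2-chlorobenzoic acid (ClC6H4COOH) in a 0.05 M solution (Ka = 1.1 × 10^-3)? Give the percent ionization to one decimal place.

13.8%

ClC6H4COOH ⇌ ClC6H4COO- + H+; let x = [H+] at equilibrium.
Solve x² + 0.0011x − 5.5e-05 = 0 → x = 6.89 × 10^-3 M
Fraction ionized = 6.89 × 10^-3 / 0.05 = 0.1378 → 13.8%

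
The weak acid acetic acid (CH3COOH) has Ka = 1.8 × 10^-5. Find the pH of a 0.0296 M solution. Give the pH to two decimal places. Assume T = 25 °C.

pH = 3.14

CH3COOH ⇌ CH3COO- + H+
Ka = [H+]²/(0.0296 − [H+]) = 1.8 × 10^-5
Since Ka ≪ C₀, [H+] ≈ √(Ka·C₀) = 7.30 × 10^-4 M.
pH = −log[H+] = −log(7.30 × 10^-4) = 3.14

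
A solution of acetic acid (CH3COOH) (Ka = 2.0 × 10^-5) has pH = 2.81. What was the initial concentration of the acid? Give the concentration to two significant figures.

[H+] = 10^(-2.81) = 1.55 × 10^-3 M = x
Ka = x²/(C₀ − x) ⇒ C₀ = x + x²/Ka
C₀ = 1.55 × 10^-3 + (1.55 × 10^-3)²/(2.0 × 10^-5) = 1.22 × 10^-1 M

C₀ = 1.2 × 10^-1 M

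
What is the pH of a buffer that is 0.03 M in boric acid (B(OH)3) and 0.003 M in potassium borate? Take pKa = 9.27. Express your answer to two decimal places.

pH = pKa + log([A⁻]/[HA]) = 9.27 + log(0.003/0.03)
pH = 9.27 + (-1.000) = 8.27

pH = 8.27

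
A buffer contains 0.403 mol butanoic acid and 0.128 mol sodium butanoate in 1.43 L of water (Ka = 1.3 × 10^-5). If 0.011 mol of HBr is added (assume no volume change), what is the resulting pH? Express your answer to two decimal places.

pH = 4.34

Added H+ converts CH3(CH2)2COO- to CH3(CH2)2COOH: CH3(CH2)2COOH → 0.414 mol, CH3(CH2)2COO- → 0.117 mol.
pKa = −log(1.3 × 10^-5) = 4.886
pH = pKa + log([A⁻]/[HA]) = 4.886 + log(0.117/0.414) = 4.886 -0.549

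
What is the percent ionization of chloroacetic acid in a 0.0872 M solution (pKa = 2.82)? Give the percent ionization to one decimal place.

ClCH2COOH ⇌ ClCH2COO- + H+; let x = [H+] at equilibrium.
Ka = 10^(−2.82) = 1.51 × 10^-3
Solve x² + 0.00151x − 0.000132 = 0 → x = 1.07 × 10^-2 M
Fraction ionized = 1.07 × 10^-2 / 0.0872 = 0.1227 → 12.3%

12.3%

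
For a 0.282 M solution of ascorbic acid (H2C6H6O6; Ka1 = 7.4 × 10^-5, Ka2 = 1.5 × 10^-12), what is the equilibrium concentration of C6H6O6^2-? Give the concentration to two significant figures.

First ionization gives [H+] ≈ [HC6H6O6-] = 4.57 × 10^-3 M.
Second step: Ka2 = [H+][C6H6O6^2-]/[HC6H6O6-] ≈ [C6H6O6^2-] (since [H+] ≈ [HC6H6O6-]).
So [C6H6O6^2-] ≈ Ka2.

1.5 × 10^-12 M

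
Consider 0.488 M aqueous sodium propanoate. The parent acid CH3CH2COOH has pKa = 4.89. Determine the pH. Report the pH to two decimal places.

pH = 9.29

CH3CH2COO- is the conjugate base of the weak acid CH3CH2COOH.
Ka = 10^(−4.89) = 1.29 × 10^-5
Kb = Kw/Ka = 1.0×10^-14 / 1.29 × 10^-5 = 7.75 × 10^-10
Kb = x²/(0.488 − x) = 7.75 × 10^-10
Neglecting x in the denominator: x = √(7.75 × 10^-10 × 0.488) = 1.94 × 10^-5 M
Check: 0.004% ionized — well under 5%, approximation valid.
pOH = −log(1.94 × 10^-5) = 4.71; pH = 14.00 − 4.71 = 9.29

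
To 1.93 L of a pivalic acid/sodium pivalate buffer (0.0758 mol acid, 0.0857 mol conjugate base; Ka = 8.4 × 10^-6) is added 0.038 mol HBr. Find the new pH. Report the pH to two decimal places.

After neutralization: n((CH3)3CCOOH) = 0.114 mol, n((CH3)3CCOO-) = 0.0477 mol.
pKa = −log(8.4 × 10^-6) = 5.076
pH = pKa + log(n_(CH3)3CCOO-/n_(CH3)3CCOOH) = 5.076 + log(0.0477/0.114) = 5.076 + (-0.378)

pH = 4.70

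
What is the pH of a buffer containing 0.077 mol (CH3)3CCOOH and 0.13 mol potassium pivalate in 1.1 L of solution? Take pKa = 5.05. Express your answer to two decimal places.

Using pH = pKa + log([base]/[acid]) with [base]/[acid] = 0.13/0.077:
pH = 5.05 + (+0.227) = 5.28

pH = 5.28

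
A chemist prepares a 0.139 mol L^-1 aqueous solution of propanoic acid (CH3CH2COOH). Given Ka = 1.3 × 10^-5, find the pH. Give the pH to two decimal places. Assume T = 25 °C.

CH3CH2COOH ⇌ CH3CH2COO- + H+
From the ICE table, Ka = [H+]²/(0.139 − [H+]) = 1.3 × 10^-5.
Since Ka ≪ C₀, [H+] ≈ √(Ka·C₀) = 1.34 × 10^-3 M.
([H+]/C₀ = 0.97% < 5%, so the approximation holds.)
pH = −log[H+] = −log(1.34 × 10^-3) = 2.87

pH = 2.87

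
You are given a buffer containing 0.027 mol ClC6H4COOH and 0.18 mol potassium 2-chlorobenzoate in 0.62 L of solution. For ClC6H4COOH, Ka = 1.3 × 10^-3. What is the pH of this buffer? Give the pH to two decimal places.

pKa = −log(1.3 × 10^-3) = 2.886
Henderson–Hasselbalch: pH = pKa + log([ClC6H4COO-]/[ClC6H4COOH]) = 2.886 + log(0.18/0.027)
pH = 2.886 + (+0.824) = 3.71

pH = 3.71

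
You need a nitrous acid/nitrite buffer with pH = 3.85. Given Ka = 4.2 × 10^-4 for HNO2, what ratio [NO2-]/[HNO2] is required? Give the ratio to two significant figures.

ratio = 3.0

pKa = -log(4.2 × 10^-4) = 3.377
pH = pKa + log(r) ⇒ log(r) = 3.85 − 3.377 = +0.473
r = [NO2-]/[HNO2] = 10^(+0.473) = 2.97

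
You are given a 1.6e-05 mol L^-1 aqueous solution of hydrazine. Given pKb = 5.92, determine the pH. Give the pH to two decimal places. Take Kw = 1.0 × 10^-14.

pH = 8.58

N2H4 + H2O ⇌ N2H5+ + OH-
Kb = 10^(−5.92) = 1.20 × 10^-6
Kb = x²/(1.6e-05 − x) = 1.20 × 10^-6
Here C₀/Kb ≈ 13.3, so the small-x approximation fails. Use the quadratic:
x = (−Kb + √(Kb² + 4·Kb·C₀))/2 = 3.82 × 10^-6 M
pOH = 5.42, so pH = 14.00 − pOH = 8.58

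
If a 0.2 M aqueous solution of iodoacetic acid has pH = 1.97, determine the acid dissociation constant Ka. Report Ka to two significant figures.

[H+] = 10^(-1.97) = 1.07 × 10^-2 M
At equilibrium [HA] = 0.2 − 1.07 × 10^-2 = 1.89 × 10^-1 M
Ka = [H+][A-]/[HA] = (1.07 × 10^-2)² / 1.89 × 10^-1 = 6.1 × 10^-4

Ka = 6.1 × 10^-4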